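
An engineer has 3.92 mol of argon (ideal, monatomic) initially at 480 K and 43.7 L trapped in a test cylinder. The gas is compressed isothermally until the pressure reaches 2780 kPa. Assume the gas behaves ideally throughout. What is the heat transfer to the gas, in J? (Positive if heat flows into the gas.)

-32100 J

P₁ = nRT₁/V₁ = 3.92×8.314×480/43.7 = 358 kPa.
Isothermal: T stays 480 K; PV = const ⇒ V₂ = 5.63 L, P₂ = 2780 kPa.
ΔU = 0 (ideal gas, T constant).
W = nRT ln(V₂/V₁) = 3.92×8.314×480×ln(0.129) = -32100 J.
Q = ΔU + W = -32100 J.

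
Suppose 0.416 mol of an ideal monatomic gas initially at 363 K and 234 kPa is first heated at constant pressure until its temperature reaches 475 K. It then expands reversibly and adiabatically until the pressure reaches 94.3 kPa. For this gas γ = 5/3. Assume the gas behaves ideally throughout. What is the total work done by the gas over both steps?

V₁ = nRT₁/P₁ = 0.416×8.314×363/234 = 5.37 L.
Step 1 — Isobaric: P stays 234 kPa; V/T = const ⇒ T₂ = 475 K, V₂ = 7.02 L.
W = PΔV = 234×(7.02−5.37) kPa·L = 387 J.
ΔU = nCvΔT = 0.416×12.5×(475−363) = 581 J.
Q = ΔU + W = nCpΔT = 968 J.
State after step 1: P = 234 kPa, V = 7.02 L, T = 475 K.
Step 2 — Adiabatic: T₂/T₁ = (P₂/P₁)^((γ−1)/γ) ⇒ T₂ = 475×(0.403)^0.400 = 330 K; V₂ = 12.1 L.
ΔU = nCvΔT = 0.416×12.5×(330−475) = -751 J.
Q = 0 for an adiabatic process, so W = −ΔU = 751 J.
Net over both steps: W = 1140 J, Q = 968 J, ΔU = -170 J.

1140 J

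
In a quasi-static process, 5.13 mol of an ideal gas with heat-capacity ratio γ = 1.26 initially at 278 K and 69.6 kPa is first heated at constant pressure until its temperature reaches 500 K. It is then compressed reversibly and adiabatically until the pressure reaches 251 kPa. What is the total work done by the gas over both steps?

-15400 J

V₁ = nRT₁/P₁ = 5.13×8.314×278/69.6 = 170 L.
Step 1 — Isobaric: P stays 69.6 kPa; V/T = const ⇒ T₂ = 500 K, V₂ = 306 L.
W = PΔV = 69.6×(306−170) kPa·L = 9470 J.
ΔU = nCvΔT = 5.13×32.0×(500−278) = 36400 J.
Q = ΔU + W = nCpΔT = 45900 J.
State after step 1: P = 69.6 kPa, V = 306 L, T = 500 K.
Step 2 — Adiabatic: T₂/T₁ = (P₂/P₁)^((γ−1)/γ) ⇒ T₂ = 500×(3.61)^0.206 = 652 K; V₂ = 111 L.
ΔU = nCvΔT = 5.13×32.0×(652−500) = 24900 J.
Q = 0 for an adiabatic process, so W = −ΔU = -24900 J.
Net over both steps: W = -15400 J, Q = 45900 J, ΔU = 61300 J.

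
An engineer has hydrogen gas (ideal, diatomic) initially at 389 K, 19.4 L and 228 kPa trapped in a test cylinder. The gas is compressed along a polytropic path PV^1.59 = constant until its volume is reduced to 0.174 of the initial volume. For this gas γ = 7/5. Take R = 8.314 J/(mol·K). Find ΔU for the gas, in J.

20000 J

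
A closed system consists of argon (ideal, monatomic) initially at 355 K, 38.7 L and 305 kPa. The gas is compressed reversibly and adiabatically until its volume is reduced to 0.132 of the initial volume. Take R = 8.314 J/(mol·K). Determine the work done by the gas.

n = P₁V₁/(RT₁) = 305×38.7/(8.314×355) = 4.00 mol.
Adiabatic: TV^(γ−1) = const ⇒ T₂ = 355×(7.58)^0.667 = 1370 K; PV^γ = const ⇒ P₂ = 8910 kPa.
ΔU = nCvΔT = 4.00×12.5×(1370−355) = 50600 J.
Q = 0 for an adiabatic process, so W = −ΔU = -50600 J.

-50600 J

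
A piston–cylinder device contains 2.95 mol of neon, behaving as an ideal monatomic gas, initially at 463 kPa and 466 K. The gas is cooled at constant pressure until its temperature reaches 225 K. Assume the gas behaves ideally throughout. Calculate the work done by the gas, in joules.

-5910 J

V₁ = nRT₁/P₁ = 2.95×8.314×466/463 = 24.7 L.
Isobaric: P stays 463 kPa; V/T = const ⇒ T₂ = 225 K, V₂ = 11.9 L.
W = PΔV = 463×(11.9−24.7) kPa·L = -5910 J.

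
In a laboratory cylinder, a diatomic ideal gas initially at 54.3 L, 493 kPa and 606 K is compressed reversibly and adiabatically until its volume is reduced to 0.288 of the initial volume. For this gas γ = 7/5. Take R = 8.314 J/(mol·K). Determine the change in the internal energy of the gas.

43200 J

n = P₁V₁/(RT₁) = 493×54.3/(8.314×606) = 5.31 mol.
Adiabatic: TV^(γ−1) = const ⇒ T₂ = 606×(3.47)^0.400 = 997 K; PV^γ = const ⇒ P₂ = 2820 kPa.
For an ideal gas ΔU = nCvΔT with Cv = (5/2)R = 20.8 J/(mol·K).
ΔU = 5.31×20.8×(997−606) = 43200 J.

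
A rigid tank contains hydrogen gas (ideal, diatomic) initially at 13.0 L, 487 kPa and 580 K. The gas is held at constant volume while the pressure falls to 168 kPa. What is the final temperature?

200 K

Isochoric: V stays 13.0 L; P/T = const ⇒ T₂ = 200 K, P₂ = 168 kPa.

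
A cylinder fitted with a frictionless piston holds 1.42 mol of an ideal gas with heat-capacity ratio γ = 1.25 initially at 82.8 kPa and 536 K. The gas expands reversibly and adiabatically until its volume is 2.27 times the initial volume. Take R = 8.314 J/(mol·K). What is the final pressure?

V₁ = nRT₁/P₁ = 1.42×8.314×536/82.8 = 76.4 L.
Adiabatic: TV^(γ−1) = const ⇒ T₂ = 536×(0.441)^0.250 = 437 K; PV^γ = const ⇒ P₂ = 29.7 kPa.

29.7 kPa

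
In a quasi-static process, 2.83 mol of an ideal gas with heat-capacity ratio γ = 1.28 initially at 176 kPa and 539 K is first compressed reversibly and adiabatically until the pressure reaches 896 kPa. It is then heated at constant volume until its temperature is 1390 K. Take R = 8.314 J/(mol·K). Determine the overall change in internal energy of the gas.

V₁ = nRT₁/P₁ = 2.83×8.314×539/176 = 72.1 L.
Step 1 — Adiabatic: T₂/T₁ = (P₂/P₁)^((γ−1)/γ) ⇒ T₂ = 539×(5.09)^0.219 = 769 K; V₂ = 20.2 L.
ΔU = nCvΔT = 2.83×29.7×(769−539) = 19400 J.
Q = 0 for an adiabatic process, so W = −ΔU = -19400 J.
State after step 1: P = 896 kPa, V = 20.2 L, T = 769 K.
Step 2 — Isochoric: V stays 20.2 L; P/T = const ⇒ T₂ = 1390 K, P₂ = 1620 kPa.
W = 0 (no volume change).
ΔU = nCvΔT = 2.83×29.7×(1390−769) = 52100 J.
Q = ΔU = 52100 J.
Net over both steps: W = -19400 J, Q = 52100 J, ΔU = 71500 J.

71500 J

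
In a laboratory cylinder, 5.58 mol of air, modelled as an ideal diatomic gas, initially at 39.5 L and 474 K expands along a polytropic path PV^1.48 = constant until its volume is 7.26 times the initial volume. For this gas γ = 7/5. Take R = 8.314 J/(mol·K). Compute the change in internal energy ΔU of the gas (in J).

-33700 J

P₁ = nRT₁/V₁ = 5.58×8.314×474/39.5 = 557 kPa.
Polytropic n=1.48: T₂ = T₁(V₁/V₂)^(n−1) = 474×(0.138)^0.48 = 183 K; P₂ = P₁(V₁/V₂)^n = 29.6 kPa.
For an ideal gas ΔU = nCvΔT with Cv = (5/2)R = 20.8 J/(mol·K).
ΔU = 5.58×20.8×(183−474) = -33700 J.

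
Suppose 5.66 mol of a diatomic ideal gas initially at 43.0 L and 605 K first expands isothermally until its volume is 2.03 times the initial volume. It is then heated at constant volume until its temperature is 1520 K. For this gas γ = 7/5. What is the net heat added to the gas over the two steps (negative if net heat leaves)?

P₁ = nRT₁/V₁ = 5.66×8.314×605/43.0 = 662 kPa.
Step 1 — Isothermal: T stays 605 K; PV = const ⇒ V₂ = 87.3 L, P₂ = 326 kPa.
ΔU = 0 (ideal gas, T constant).
W = nRT ln(V₂/V₁) = 5.66×8.314×605×ln(2.03) = 20200 J.
Q = ΔU + W = 20200 J.
State after step 1: P = 326 kPa, V = 87.3 L, T = 605 K.
Step 2 — Isochoric: V stays 87.3 L; P/T = const ⇒ T₂ = 1520 K, P₂ = 819 kPa.
W = 0 (no volume change).
ΔU = nCvΔT = 5.66×20.8×(1520−605) = 108000 J.
Q = ΔU = 108000 J.
Net over both steps: W = 20200 J, Q = 128000 J, ΔU = 108000 J.

128000 J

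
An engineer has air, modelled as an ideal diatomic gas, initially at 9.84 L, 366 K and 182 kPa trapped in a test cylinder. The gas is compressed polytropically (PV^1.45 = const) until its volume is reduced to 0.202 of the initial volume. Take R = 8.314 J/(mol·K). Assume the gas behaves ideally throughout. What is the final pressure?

1850 kPa

Polytropic n=1.45: T₂ = T₁(V₁/V₂)^(n−1) = 366×(4.95)^0.45 = 752 K; P₂ = P₁(V₁/V₂)^n = 1850 kPa.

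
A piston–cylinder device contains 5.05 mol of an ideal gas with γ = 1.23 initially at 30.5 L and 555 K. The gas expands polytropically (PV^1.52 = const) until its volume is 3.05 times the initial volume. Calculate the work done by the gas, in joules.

19700 J

P₁ = nRT₁/V₁ = 5.05×8.314×555/30.5 = 764 kPa.
Polytropic n=1.52: T₂ = T₁(V₁/V₂)^(n−1) = 555×(0.328)^0.52 = 311 K; P₂ = P₁(V₁/V₂)^n = 140 kPa.
W = (P₁V₁−P₂V₂)/(n−1) = (764×30.5−140×93.0)/0.52 = 19700 J.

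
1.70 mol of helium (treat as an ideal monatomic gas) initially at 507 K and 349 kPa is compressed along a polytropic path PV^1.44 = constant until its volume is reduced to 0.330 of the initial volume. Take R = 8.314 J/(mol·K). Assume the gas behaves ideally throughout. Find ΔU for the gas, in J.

V₁ = nRT₁/P₁ = 1.70×8.314×507/349 = 20.5 L.
Polytropic n=1.44: T₂ = T₁(V₁/V₂)^(n−1) = 507×(3.03)^0.44 = 826 K; P₂ = P₁(V₁/V₂)^n = 1720 kPa.
For an ideal gas ΔU = nCvΔT with Cv = (3/2)R = 12.5 J/(mol·K).
ΔU = 1.70×12.5×(826−507) = 6760 J.

6760 J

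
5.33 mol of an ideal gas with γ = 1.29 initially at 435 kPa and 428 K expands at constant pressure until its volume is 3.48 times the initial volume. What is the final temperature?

1490 K

V₁ = nRT₁/P₁ = 5.33×8.314×428/435 = 43.6 L.
Isobaric: P stays 435 kPa; V/T = const ⇒ T₂ = 1490 K, V₂ = 152 L.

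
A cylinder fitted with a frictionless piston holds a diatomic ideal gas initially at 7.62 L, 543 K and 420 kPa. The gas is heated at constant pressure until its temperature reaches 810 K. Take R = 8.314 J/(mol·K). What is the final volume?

Isobaric: P stays 420 kPa; V/T = const ⇒ T₂ = 810 K, V₂ = 11.4 L.

11.4 L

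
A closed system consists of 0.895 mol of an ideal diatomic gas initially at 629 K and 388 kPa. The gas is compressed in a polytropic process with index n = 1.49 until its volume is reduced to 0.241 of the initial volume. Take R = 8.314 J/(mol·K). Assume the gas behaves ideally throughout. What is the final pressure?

V₁ = nRT₁/P₁ = 0.895×8.314×629/388 = 12.1 L.
Polytropic n=1.49: T₂ = T₁(V₁/V₂)^(n−1) = 629×(4.15)^0.49 = 1260 K; P₂ = P₁(V₁/V₂)^n = 3230 kPa.

3230 kPa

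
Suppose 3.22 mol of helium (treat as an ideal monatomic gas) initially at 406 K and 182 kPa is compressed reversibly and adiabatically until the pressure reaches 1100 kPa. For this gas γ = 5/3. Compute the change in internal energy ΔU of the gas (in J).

V₁ = nRT₁/P₁ = 3.22×8.314×406/182 = 59.7 L.
Adiabatic: T₂/T₁ = (P₂/P₁)^((γ−1)/γ) ⇒ T₂ = 406×(6.04)^0.400 = 834 K; V₂ = 20.3 L.
For an ideal gas ΔU = nCvΔT with Cv = (3/2)R = 12.5 J/(mol·K).
ΔU = 3.22×12.5×(834−406) = 17200 J.

17200 J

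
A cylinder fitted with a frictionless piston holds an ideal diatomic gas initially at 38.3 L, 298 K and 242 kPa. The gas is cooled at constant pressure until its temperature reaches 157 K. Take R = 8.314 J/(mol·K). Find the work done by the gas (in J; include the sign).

-4390 J

n = P₁V₁/(RT₁) = 242×38.3/(8.314×298) = 3.74 mol.
Isobaric: P stays 242 kPa; V/T = const ⇒ T₂ = 157 K, V₂ = 20.2 L.
W = PΔV = 242×(20.2−38.3) kPa·L = -4390 J.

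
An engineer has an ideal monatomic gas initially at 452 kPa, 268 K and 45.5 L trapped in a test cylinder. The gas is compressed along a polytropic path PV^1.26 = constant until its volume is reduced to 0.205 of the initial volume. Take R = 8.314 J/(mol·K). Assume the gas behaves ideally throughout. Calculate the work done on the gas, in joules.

n = P₁V₁/(RT₁) = 452×45.5/(8.314×268) = 9.23 mol.
Polytropic n=1.26: T₂ = T₁(V₁/V₂)^(n−1) = 268×(4.88)^0.26 = 405 K; P₂ = P₁(V₁/V₂)^n = 3330 kPa.
W = (P₁V₁−P₂V₂)/(n−1) = (452×45.5−3330×9.33)/0.26 = -40300 J.
Work done on the gas = −W_by = 40300 J.

40300 J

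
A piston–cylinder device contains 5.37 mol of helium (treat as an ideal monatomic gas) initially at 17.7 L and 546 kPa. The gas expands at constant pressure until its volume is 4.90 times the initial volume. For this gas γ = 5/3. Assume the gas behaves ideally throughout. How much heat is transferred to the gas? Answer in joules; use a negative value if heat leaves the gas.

94200 J

T₁ = P₁V₁/(nR) = 546×17.7/(5.37×8.314) = 216 K.
Isobaric: P stays 546 kPa; V/T = const ⇒ T₂ = 1060 K, V₂ = 86.7 L.
W = PΔV = 546×(86.7−17.7) kPa·L = 37700 J.
ΔU = nCvΔT = 5.37×12.5×(1060−216) = 56500 J.
Q = ΔU + W = nCpΔT = 94200 J.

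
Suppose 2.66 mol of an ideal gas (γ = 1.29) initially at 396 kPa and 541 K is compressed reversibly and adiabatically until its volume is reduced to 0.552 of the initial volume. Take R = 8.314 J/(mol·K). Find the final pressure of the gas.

V₁ = nRT₁/P₁ = 2.66×8.314×541/396 = 30.2 L.
Adiabatic: TV^(γ−1) = const ⇒ T₂ = 541×(1.81)^0.290 = 643 K; PV^γ = const ⇒ P₂ = 852 kPa.

852 kPa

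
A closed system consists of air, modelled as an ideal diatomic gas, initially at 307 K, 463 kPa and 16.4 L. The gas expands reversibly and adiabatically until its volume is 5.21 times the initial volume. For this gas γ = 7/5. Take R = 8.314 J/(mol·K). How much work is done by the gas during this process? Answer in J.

n = P₁V₁/(RT₁) = 463×16.4/(8.314×307) = 2.97 mol.
Adiabatic: TV^(γ−1) = const ⇒ T₂ = 307×(0.192)^0.400 = 159 K; PV^γ = const ⇒ P₂ = 45.9 kPa.
ΔU = nCvΔT = 2.97×20.8×(159−307) = -9170 J.
Q = 0 for an adiabatic process, so W = −ΔU = 9170 J.

9170 J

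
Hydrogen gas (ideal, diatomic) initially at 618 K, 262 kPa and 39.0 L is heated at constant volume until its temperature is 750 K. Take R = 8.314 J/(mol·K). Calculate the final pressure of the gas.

318 kPa

Isochoric: V stays 39.0 L; P/T = const ⇒ T₂ = 750 K, P₂ = 318 kPa.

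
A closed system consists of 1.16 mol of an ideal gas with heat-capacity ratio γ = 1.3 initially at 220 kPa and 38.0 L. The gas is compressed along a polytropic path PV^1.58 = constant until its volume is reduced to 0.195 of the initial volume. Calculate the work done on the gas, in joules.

22800 J

T₁ = P₁V₁/(nR) = 220×38.0/(1.16×8.314) = 867 K.
Polytropic n=1.58: T₂ = T₁(V₁/V₂)^(n−1) = 867×(5.13)^0.58 = 2240 K; P₂ = P₁(V₁/V₂)^n = 2910 kPa.
W = (P₁V₁−P₂V₂)/(n−1) = (220×38.0−2910×7.41)/0.58 = -22800 J.
Work done on the gas = −W_by = 22800 J.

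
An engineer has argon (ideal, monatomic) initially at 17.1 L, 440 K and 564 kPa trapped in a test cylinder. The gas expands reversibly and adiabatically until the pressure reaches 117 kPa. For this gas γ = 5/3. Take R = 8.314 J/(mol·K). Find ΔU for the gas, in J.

n = P₁V₁/(RT₁) = 564×17.1/(8.314×440) = 2.64 mol.
Adiabatic: T₂/T₁ = (P₂/P₁)^((γ−1)/γ) ⇒ T₂ = 440×(0.207)^0.400 = 235 K; V₂ = 43.9 L.
For an ideal gas ΔU = nCvΔT with Cv = (3/2)R = 12.5 J/(mol·K).
ΔU = 2.64×12.5×(235−440) = -6760 J.

-6760 J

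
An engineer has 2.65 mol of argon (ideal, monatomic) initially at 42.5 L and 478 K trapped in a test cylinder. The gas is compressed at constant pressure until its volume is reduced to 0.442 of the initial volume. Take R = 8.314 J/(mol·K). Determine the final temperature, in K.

P₁ = nRT₁/V₁ = 2.65×8.314×478/42.5 = 248 kPa.
Isobaric: P stays 248 kPa; V/T = const ⇒ T₂ = 211 K, V₂ = 18.8 L.

211 K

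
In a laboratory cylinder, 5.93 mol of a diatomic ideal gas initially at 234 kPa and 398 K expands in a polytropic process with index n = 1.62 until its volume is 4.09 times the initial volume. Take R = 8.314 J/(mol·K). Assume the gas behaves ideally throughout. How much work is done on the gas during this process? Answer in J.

V₁ = nRT₁/P₁ = 5.93×8.314×398/234 = 83.9 L.
Polytropic n=1.62: T₂ = T₁(V₁/V₂)^(n−1) = 398×(0.244)^0.62 = 166 K; P₂ = P₁(V₁/V₂)^n = 23.9 kPa.
W = (P₁V₁−P₂V₂)/(n−1) = (234×83.9−23.9×343)/0.62 = 18400 J.
Work done on the gas = −W_by = -18400 J.

-18400 J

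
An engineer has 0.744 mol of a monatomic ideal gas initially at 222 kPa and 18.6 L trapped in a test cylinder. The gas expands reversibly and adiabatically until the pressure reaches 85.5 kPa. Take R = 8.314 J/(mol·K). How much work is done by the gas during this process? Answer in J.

T₁ = P₁V₁/(nR) = 222×18.6/(0.744×8.314) = 668 K.
Adiabatic: T₂/T₁ = (P₂/P₁)^((γ−1)/γ) ⇒ T₂ = 668×(0.385)^0.400 = 456 K; V₂ = 33.0 L.
ΔU = nCvΔT = 0.744×12.5×(456−668) = -1970 J.
Q = 0 for an adiabatic process, so W = −ΔU = 1970 J.

1970 J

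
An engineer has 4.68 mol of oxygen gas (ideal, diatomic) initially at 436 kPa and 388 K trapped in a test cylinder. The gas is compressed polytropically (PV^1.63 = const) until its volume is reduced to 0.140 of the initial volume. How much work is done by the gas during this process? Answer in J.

-58700 J

V₁ = nRT₁/P₁ = 4.68×8.314×388/436 = 34.6 L.
Polytropic n=1.63: T₂ = T₁(V₁/V₂)^(n−1) = 388×(7.14)^0.63 = 1340 K; P₂ = P₁(V₁/V₂)^n = 10700 kPa.
W = (P₁V₁−P₂V₂)/(n−1) = (436×34.6−10700×4.85)/0.63 = -58700 J.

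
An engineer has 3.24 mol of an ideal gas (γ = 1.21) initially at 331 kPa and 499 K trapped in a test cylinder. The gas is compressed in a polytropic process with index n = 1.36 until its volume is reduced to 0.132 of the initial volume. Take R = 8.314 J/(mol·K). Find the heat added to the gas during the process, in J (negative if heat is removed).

28600 J

V₁ = nRT₁/P₁ = 3.24×8.314×499/331 = 40.6 L.
Polytropic n=1.36: T₂ = T₁(V₁/V₂)^(n−1) = 499×(7.58)^0.36 = 1030 K; P₂ = P₁(V₁/V₂)^n = 5200 kPa.
W = (P₁V₁−P₂V₂)/(n−1) = (331×40.6−5200×5.36)/0.36 = -40100 J.
ΔU = nCvΔT = 3.24×39.6×(1030−499) = 68700 J.
Q = ΔU + W = 28600 J.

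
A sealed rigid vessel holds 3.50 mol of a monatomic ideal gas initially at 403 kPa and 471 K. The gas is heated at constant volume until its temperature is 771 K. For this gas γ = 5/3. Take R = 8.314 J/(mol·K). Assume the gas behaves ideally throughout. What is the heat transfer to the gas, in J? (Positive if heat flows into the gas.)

13100 J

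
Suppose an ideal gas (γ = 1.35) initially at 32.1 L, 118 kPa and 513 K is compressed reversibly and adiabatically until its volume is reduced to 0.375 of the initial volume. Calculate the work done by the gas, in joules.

-4430 J

n = P₁V₁/(RT₁) = 118×32.1/(8.314×513) = 0.888 mol.
Adiabatic: TV^(γ−1) = const ⇒ T₂ = 513×(2.67)^0.350 = 723 K; PV^γ = const ⇒ P₂ = 444 kPa.
ΔU = nCvΔT = 0.888×23.8×(723−513) = 4430 J.
Q = 0 for an adiabatic process, so W = −ΔU = -4430 J.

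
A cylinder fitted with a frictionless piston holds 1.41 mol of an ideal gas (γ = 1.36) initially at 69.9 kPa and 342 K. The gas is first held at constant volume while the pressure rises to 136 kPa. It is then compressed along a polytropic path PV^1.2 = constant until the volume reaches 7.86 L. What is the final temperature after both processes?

990 K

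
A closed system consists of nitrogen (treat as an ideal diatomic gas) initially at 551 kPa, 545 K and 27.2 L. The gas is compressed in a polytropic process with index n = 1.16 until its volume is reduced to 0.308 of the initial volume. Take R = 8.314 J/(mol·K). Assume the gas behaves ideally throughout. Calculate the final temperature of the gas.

658 K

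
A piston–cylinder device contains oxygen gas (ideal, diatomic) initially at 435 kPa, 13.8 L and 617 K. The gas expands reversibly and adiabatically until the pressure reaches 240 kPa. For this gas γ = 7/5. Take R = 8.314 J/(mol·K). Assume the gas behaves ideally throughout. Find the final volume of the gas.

21.1 L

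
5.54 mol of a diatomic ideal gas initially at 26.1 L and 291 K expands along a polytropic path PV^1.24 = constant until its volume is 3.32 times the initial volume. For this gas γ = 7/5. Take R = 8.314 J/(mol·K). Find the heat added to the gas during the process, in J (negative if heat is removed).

5590 J

P₁ = nRT₁/V₁ = 5.54×8.314×291/26.1 = 514 kPa.
Polytropic n=1.24: T₂ = T₁(V₁/V₂)^(n−1) = 291×(0.301)^0.24 = 218 K; P₂ = P₁(V₁/V₂)^n = 116 kPa.
W = (P₁V₁−P₂V₂)/(n−1) = (514×26.1−116×86.7)/0.24 = 14000 J.
ΔU = nCvΔT = 5.54×20.8×(218−291) = -8380 J.
Q = ΔU + W = 5590 J.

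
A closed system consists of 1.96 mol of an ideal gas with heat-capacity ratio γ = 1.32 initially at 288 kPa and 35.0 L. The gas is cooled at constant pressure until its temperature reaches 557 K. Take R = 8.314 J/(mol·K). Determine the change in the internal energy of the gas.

-3140 J

T₁ = P₁V₁/(nR) = 288×35.0/(1.96×8.314) = 619 K.
Isobaric: P stays 288 kPa; V/T = const ⇒ T₂ = 557 K, V₂ = 31.5 L.
For an ideal gas ΔU = nCvΔT with Cv = R/(γ−1) = 26.0 J/(mol·K).
ΔU = 1.96×26.0×(557−619) = -3140 J.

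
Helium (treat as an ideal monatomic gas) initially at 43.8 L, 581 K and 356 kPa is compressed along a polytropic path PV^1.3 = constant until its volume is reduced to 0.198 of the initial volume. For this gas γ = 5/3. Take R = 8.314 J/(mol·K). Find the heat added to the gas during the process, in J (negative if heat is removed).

-17900 J

n = P₁V₁/(RT₁) = 356×43.8/(8.314×581) = 3.23 mol.
Polytropic n=1.3: T₂ = T₁(V₁/V₂)^(n−1) = 581×(5.05)^0.30 = 944 K; P₂ = P₁(V₁/V₂)^n = 2920 kPa.
W = (P₁V₁−P₂V₂)/(n−1) = (356×43.8−2920×8.67)/0.30 = -32500 J.
ΔU = nCvΔT = 3.23×12.5×(944−581) = 14600 J.
Q = ΔU + W = -17900 J.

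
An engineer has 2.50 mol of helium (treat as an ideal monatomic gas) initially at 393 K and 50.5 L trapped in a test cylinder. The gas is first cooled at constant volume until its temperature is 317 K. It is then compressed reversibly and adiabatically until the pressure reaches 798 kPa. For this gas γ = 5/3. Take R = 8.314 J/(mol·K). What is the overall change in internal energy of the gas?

8140 J

P₁ = nRT₁/V₁ = 2.50×8.314×393/50.5 = 162 kPa.
Step 1 — Isochoric: V stays 50.5 L; P/T = const ⇒ T₂ = 317 K, P₂ = 130 kPa.
W = 0 (no volume change).
ΔU = nCvΔT = 2.50×12.5×(317−393) = -2370 J.
Q = ΔU = -2370 J.
State after step 1: P = 130 kPa, V = 50.5 L, T = 317 K.
Step 2 — Adiabatic: T₂/T₁ = (P₂/P₁)^((γ−1)/γ) ⇒ T₂ = 317×(6.12)^0.400 = 654 K; V₂ = 17.0 L.
ΔU = nCvΔT = 2.50×12.5×(654−317) = 10500 J.
Q = 0 for an adiabatic process, so W = −ΔU = -10500 J.
Net over both steps: W = -10500 J, Q = -2370 J, ΔU = 8140 J.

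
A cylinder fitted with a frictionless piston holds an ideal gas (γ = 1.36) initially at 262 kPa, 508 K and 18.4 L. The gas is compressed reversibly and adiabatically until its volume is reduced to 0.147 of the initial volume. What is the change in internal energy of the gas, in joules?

n = P₁V₁/(RT₁) = 262×18.4/(8.314×508) = 1.14 mol.
Adiabatic: TV^(γ−1) = const ⇒ T₂ = 508×(6.80)^0.360 = 1010 K; PV^γ = const ⇒ P₂ = 3550 kPa.
For an ideal gas ΔU = nCvΔT with Cv = R/(γ−1) = 23.1 J/(mol·K).
ΔU = 1.14×23.1×(1010−508) = 13300 J.

13300 J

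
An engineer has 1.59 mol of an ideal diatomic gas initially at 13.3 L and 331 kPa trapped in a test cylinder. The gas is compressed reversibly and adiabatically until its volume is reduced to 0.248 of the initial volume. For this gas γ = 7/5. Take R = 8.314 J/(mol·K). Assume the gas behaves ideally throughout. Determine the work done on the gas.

T₁ = P₁V₁/(nR) = 331×13.3/(1.59×8.314) = 333 K.
Adiabatic: TV^(γ−1) = const ⇒ T₂ = 333×(4.03)^0.400 = 582 K; PV^γ = const ⇒ P₂ = 2330 kPa.
ΔU = nCvΔT = 1.59×20.8×(582−333) = 8220 J.
Q = 0 for an adiabatic process, so W = −ΔU = -8220 J.
Work done on the gas = −W_by = 8220 J.

8220 J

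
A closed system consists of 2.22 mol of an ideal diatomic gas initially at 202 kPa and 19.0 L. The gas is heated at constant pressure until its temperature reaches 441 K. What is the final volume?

40.3 L

T₁ = P₁V₁/(nR) = 202×19.0/(2.22×8.314) = 208 K.
Isobaric: P stays 202 kPa; V/T = const ⇒ T₂ = 441 K, V₂ = 40.3 L.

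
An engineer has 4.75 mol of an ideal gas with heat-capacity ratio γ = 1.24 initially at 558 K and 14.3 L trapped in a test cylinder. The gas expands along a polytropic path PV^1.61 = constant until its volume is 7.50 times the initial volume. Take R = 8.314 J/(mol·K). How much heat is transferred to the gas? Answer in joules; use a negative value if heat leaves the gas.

P₁ = nRT₁/V₁ = 4.75×8.314×558/14.3 = 1540 kPa.
Polytropic n=1.61: T₂ = T₁(V₁/V₂)^(n−1) = 558×(0.133)^0.61 = 163 K; P₂ = P₁(V₁/V₂)^n = 60.1 kPa.
W = (P₁V₁−P₂V₂)/(n−1) = (1540×14.3−60.1×107)/0.61 = 25600 J.
ΔU = nCvΔT = 4.75×34.6×(163−558) = -65000 J.
Q = ΔU + W = -39400 J.

-39400 J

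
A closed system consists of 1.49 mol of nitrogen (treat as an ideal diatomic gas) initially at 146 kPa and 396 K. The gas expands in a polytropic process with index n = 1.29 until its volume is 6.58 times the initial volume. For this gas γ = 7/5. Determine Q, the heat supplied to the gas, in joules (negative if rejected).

1960 J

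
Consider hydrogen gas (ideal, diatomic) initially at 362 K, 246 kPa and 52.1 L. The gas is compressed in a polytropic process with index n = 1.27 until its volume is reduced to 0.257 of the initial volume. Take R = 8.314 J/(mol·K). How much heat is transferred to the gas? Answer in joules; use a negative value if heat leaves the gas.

-6840 J

n = P₁V₁/(RT₁) = 246×52.1/(8.314×362) = 4.26 mol.
Polytropic n=1.27: T₂ = T₁(V₁/V₂)^(n−1) = 362×(3.89)^0.27 = 522 K; P₂ = P₁(V₁/V₂)^n = 1380 kPa.
W = (P₁V₁−P₂V₂)/(n−1) = (246×52.1−1380×13.4)/0.27 = -21000 J.
ΔU = nCvΔT = 4.26×20.8×(522−362) = 14200 J.
Q = ΔU + W = -6840 J.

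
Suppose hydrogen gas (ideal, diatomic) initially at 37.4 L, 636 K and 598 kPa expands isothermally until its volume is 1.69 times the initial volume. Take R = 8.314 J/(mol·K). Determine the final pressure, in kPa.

Isothermal: T stays 636 K; PV = const ⇒ V₂ = 63.2 L, P₂ = 354 kPa.

354 kPa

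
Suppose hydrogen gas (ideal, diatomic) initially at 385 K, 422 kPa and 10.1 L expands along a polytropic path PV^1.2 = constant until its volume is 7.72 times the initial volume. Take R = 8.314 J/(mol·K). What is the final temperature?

256 K

Polytropic n=1.2: T₂ = T₁(V₁/V₂)^(n−1) = 385×(0.130)^0.20 = 256 K; P₂ = P₁(V₁/V₂)^n = 36.3 kPa.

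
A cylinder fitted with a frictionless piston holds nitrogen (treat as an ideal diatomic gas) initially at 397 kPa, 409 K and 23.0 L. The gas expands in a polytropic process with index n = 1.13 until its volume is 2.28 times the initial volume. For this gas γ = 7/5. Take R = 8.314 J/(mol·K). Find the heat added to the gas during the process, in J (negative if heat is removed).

4820 J

n = P₁V₁/(RT₁) = 397×23.0/(8.314×409) = 2.69 mol.
Polytropic n=1.13: T₂ = T₁(V₁/V₂)^(n−1) = 409×(0.439)^0.13 = 367 K; P₂ = P₁(V₁/V₂)^n = 156 kPa.
W = (P₁V₁−P₂V₂)/(n−1) = (397×23.0−156×52.4)/0.13 = 7140 J.
ΔU = nCvΔT = 2.69×20.8×(367−409) = -2320 J.
Q = ΔU + W = 4820 J.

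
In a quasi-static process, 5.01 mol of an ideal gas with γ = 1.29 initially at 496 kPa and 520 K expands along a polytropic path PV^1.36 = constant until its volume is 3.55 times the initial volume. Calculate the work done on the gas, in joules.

V₁ = nRT₁/P₁ = 5.01×8.314×520/496 = 43.7 L.
Polytropic n=1.36: T₂ = T₁(V₁/V₂)^(n−1) = 520×(0.282)^0.36 = 330 K; P₂ = P₁(V₁/V₂)^n = 88.5 kPa.
W = (P₁V₁−P₂V₂)/(n−1) = (496×43.7−88.5×155)/0.36 = 22000 J.
Work done on the gas = −W_by = -22000 J.

-22000 J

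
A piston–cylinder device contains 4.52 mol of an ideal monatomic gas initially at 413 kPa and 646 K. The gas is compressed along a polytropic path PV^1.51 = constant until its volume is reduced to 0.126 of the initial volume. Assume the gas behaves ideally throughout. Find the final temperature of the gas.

1860 K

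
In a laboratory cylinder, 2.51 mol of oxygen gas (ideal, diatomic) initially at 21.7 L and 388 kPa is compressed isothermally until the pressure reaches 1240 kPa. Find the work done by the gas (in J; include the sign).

-9780 J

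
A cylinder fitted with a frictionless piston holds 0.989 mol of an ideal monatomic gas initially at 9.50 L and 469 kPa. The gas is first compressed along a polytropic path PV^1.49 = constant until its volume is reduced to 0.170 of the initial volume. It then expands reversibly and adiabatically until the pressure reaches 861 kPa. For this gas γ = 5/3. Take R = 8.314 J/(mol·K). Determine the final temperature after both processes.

573 K

T₁ = P₁V₁/(nR) = 469×9.50/(0.989×8.314) = 542 K.
Step 1 — Polytropic n=1.49: T₂ = T₁(V₁/V₂)^(n−1) = 542×(5.88)^0.49 = 1290 K; P₂ = P₁(V₁/V₂)^n = 6570 kPa.
W = (P₁V₁−P₂V₂)/(n−1) = (469×9.50−6570×1.62)/0.49 = -12600 J.
ΔU = nCvΔT = 0.989×12.5×(1290−542) = 9240 J.
Q = ΔU + W = -3330 J.
State after step 1: P = 6570 kPa, V = 1.62 L, T = 1290 K.
Step 2 — Adiabatic: T₂/T₁ = (P₂/P₁)^((γ−1)/γ) ⇒ T₂ = 1290×(0.131)^0.400 = 573 K; V₂ = 5.47 L.
ΔU = nCvΔT = 0.989×12.5×(573−1290) = -8860 J.
Q = 0 for an adiabatic process, so W = −ΔU = 8860 J.
Net over both steps: W = -3710 J, Q = -3330 J, ΔU = 379 J.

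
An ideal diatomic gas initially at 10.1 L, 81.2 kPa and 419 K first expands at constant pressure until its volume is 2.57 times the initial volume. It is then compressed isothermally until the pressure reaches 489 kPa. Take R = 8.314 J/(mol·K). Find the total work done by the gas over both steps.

-2500 J

n = P₁V₁/(RT₁) = 81.2×10.1/(8.314×419) = 0.235 mol.
Step 1 — Isobaric: P stays 81.2 kPa; V/T = const ⇒ T₂ = 1080 K, V₂ = 26.0 L.
W = PΔV = 81.2×(26.0−10.1) kPa·L = 1290 J.
ΔU = nCvΔT = 0.235×20.8×(1080−419) = 3220 J.
Q = ΔU + W = nCpΔT = 4510 J.
State after step 1: P = 81.2 kPa, V = 26.0 L, T = 1080 K.
Step 2 — Isothermal: T stays 1080 K; PV = const ⇒ V₂ = 4.31 L, P₂ = 489 kPa.
ΔU = 0 (ideal gas, T constant).
W = nRT ln(V₂/V₁) = 0.235×8.314×1080×ln(0.166) = -3780 J.
Q = ΔU + W = -3780 J.
Net over both steps: W = -2500 J, Q = 722 J, ΔU = 3220 J.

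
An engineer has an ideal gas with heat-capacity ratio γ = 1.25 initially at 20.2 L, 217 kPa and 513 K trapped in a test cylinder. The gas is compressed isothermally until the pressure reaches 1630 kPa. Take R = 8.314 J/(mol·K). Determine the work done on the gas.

n = P₁V₁/(RT₁) = 217×20.2/(8.314×513) = 1.03 mol.
Isothermal: T stays 513 K; PV = const ⇒ V₂ = 2.69 L, P₂ = 1630 kPa.
W = nRT ln(V₂/V₁) = 1.03×8.314×513×ln(0.133) = -8840 J.
Work done on the gas = −W_by = 8840 J.

8840 J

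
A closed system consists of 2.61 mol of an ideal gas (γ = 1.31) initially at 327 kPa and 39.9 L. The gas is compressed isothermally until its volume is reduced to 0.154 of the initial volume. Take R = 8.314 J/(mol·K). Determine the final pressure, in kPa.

2120 kPa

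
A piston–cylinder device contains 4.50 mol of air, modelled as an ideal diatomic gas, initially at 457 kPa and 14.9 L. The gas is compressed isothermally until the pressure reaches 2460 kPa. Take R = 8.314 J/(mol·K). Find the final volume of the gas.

2.77 L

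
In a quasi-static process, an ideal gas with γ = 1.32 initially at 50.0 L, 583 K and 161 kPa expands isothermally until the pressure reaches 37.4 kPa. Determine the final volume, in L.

215 L

Isothermal: T stays 583 K; PV = const ⇒ V₂ = 215 L, P₂ = 37.4 kPa.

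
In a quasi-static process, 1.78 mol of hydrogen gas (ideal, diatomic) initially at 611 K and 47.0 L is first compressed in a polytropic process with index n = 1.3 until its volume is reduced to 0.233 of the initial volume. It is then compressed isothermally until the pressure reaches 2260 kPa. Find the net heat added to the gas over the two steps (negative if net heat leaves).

-12100 J

P₁ = nRT₁/V₁ = 1.78×8.314×611/47.0 = 192 kPa.
Step 1 — Polytropic n=1.3: T₂ = T₁(V₁/V₂)^(n−1) = 611×(4.29)^0.30 = 946 K; P₂ = P₁(V₁/V₂)^n = 1280 kPa.
W = (P₁V₁−P₂V₂)/(n−1) = (192×47.0−1280×11.0)/0.30 = -16500 J.
ΔU = nCvΔT = 1.78×20.8×(946−611) = 12400 J.
Q = ΔU + W = -4130 J.
State after step 1: P = 1280 kPa, V = 11.0 L, T = 946 K.
Step 2 — Isothermal: T stays 946 K; PV = const ⇒ V₂ = 6.19 L, P₂ = 2260 kPa.
ΔU = 0 (ideal gas, T constant).
W = nRT ln(V₂/V₁) = 1.78×8.314×946×ln(0.566) = -7980 J.
Q = ΔU + W = -7980 J.
Net over both steps: W = -24500 J, Q = -12100 J, ΔU = 12400 J.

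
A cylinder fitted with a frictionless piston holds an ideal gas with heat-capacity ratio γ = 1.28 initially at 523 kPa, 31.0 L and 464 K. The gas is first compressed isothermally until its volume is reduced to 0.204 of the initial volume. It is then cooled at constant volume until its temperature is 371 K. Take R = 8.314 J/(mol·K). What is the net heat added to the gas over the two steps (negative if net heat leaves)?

-37400 J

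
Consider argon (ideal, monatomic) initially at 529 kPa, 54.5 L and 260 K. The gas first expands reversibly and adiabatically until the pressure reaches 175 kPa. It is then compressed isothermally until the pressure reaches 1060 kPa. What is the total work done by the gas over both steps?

-17900 J

n = P₁V₁/(RT₁) = 529×54.5/(8.314×260) = 13.3 mol.
Step 1 — Adiabatic: T₂/T₁ = (P₂/P₁)^((γ−1)/γ) ⇒ T₂ = 260×(0.331)^0.400 = 167 K; V₂ = 106 L.
ΔU = nCvΔT = 13.3×12.5×(167−260) = -15500 J.
Q = 0 for an adiabatic process, so W = −ΔU = 15500 J.
State after step 1: P = 175 kPa, V = 106 L, T = 167 K.
Step 2 — Isothermal: T stays 167 K; PV = const ⇒ V₂ = 17.5 L, P₂ = 1060 kPa.
ΔU = 0 (ideal gas, T constant).
W = nRT ln(V₂/V₁) = 13.3×8.314×167×ln(0.165) = -33400 J.
Q = ΔU + W = -33400 J.
Net over both steps: W = -17900 J, Q = -33400 J, ΔU = -15500 J.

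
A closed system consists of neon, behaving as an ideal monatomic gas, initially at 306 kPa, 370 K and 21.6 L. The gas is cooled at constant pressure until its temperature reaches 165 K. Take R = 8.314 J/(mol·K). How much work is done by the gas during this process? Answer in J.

n = P₁V₁/(RT₁) = 306×21.6/(8.314×370) = 2.15 mol.
Isobaric: P stays 306 kPa; V/T = const ⇒ T₂ = 165 K, V₂ = 9.63 L.
W = PΔV = 306×(9.63−21.6) kPa·L = -3660 J.

-3660 J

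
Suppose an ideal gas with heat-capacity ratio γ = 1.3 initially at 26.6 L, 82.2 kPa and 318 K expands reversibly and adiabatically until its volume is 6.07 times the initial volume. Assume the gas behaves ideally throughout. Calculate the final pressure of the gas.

7.88 kPa

Adiabatic: TV^(γ−1) = const ⇒ T₂ = 318×(0.165)^0.300 = 185 K; PV^γ = const ⇒ P₂ = 7.88 kPa.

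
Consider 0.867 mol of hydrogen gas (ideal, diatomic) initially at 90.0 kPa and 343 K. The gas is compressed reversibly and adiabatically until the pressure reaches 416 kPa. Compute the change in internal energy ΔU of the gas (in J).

V₁ = nRT₁/P₁ = 0.867×8.314×343/90.0 = 27.5 L.
Adiabatic: T₂/T₁ = (P₂/P₁)^((γ−1)/γ) ⇒ T₂ = 343×(4.62)^0.286 = 531 K; V₂ = 9.20 L.
For an ideal gas ΔU = nCvΔT with Cv = (5/2)R = 20.8 J/(mol·K).
ΔU = 0.867×20.8×(531−343) = 3390 J.

3390 J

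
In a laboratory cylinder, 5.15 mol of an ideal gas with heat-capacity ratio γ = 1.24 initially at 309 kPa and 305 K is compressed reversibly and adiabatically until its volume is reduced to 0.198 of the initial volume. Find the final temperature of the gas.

V₁ = nRT₁/P₁ = 5.15×8.314×305/309 = 42.3 L.
Adiabatic: TV^(γ−1) = const ⇒ T₂ = 305×(5.05)^0.240 = 450 K; PV^γ = const ⇒ P₂ = 2300 kPa.

450 K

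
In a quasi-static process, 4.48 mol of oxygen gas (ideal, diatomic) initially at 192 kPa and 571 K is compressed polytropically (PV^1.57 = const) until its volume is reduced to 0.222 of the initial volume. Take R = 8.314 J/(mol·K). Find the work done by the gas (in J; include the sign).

V₁ = nRT₁/P₁ = 4.48×8.314×571/192 = 111 L.
Polytropic n=1.57: T₂ = T₁(V₁/V₂)^(n−1) = 571×(4.50)^0.57 = 1350 K; P₂ = P₁(V₁/V₂)^n = 2040 kPa.
W = (P₁V₁−P₂V₂)/(n−1) = (192×111−2040×24.6)/0.57 = -50700 J.

-50700 J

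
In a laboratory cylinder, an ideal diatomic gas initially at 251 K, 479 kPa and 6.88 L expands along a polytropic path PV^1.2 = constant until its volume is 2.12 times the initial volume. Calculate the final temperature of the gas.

216 K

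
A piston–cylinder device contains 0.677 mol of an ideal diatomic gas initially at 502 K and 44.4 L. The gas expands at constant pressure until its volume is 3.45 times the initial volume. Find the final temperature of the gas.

P₁ = nRT₁/V₁ = 0.677×8.314×502/44.4 = 63.6 kPa.
Isobaric: P stays 63.6 kPa; V/T = const ⇒ T₂ = 1730 K, V₂ = 153 L.

1730 K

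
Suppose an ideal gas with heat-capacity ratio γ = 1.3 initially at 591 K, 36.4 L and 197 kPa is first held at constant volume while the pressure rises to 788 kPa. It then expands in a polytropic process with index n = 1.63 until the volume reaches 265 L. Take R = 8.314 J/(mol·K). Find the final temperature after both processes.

n = P₁V₁/(RT₁) = 197×36.4/(8.314×591) = 1.46 mol.
Step 1 — Isochoric: V stays 36.4 L; P/T = const ⇒ T₂ = 2360 K, P₂ = 788 kPa.
W = 0 (no volume change).
ΔU = nCvΔT = 1.46×27.7×(2360−591) = 71700 J.
Q = ΔU = 71700 J.
State after step 1: P = 788 kPa, V = 36.4 L, T = 2360 K.
Step 2 — Polytropic n=1.63: T₂ = T₁(V₁/V₂)^(n−1) = 2360×(0.137)^0.63 = 677 K; P₂ = P₁(V₁/V₂)^n = 31.0 kPa.
W = (P₁V₁−P₂V₂)/(n−1) = (788×36.4−31.0×265)/0.63 = 32500 J.
ΔU = nCvΔT = 1.46×27.7×(677−2360) = -68200 J.
Q = ΔU + W = -35700 J.
Net over both steps: W = 32500 J, Q = 36000 J, ΔU = 3470 J.

677 K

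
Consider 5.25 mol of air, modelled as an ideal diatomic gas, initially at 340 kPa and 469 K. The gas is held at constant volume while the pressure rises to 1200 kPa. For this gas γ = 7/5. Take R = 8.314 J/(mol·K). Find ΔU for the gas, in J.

129000 J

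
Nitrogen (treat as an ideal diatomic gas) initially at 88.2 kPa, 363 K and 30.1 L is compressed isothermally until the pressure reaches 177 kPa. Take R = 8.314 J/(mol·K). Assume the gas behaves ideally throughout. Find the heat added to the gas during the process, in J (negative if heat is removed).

-1850 J

n = P₁V₁/(RT₁) = 88.2×30.1/(8.314×363) = 0.880 mol.
Isothermal: T stays 363 K; PV = const ⇒ V₂ = 15.0 L, P₂ = 177 kPa.
ΔU = 0 (ideal gas, T constant).
W = nRT ln(V₂/V₁) = 0.880×8.314×363×ln(0.498) = -1850 J.
Q = ΔU + W = -1850 J.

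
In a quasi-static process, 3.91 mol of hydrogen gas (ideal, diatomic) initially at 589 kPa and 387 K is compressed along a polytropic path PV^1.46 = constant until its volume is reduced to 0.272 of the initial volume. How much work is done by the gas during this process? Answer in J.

-22400 J

V₁ = nRT₁/P₁ = 3.91×8.314×387/589 = 21.4 L.
Polytropic n=1.46: T₂ = T₁(V₁/V₂)^(n−1) = 387×(3.68)^0.46 = 704 K; P₂ = P₁(V₁/V₂)^n = 3940 kPa.
W = (P₁V₁−P₂V₂)/(n−1) = (589×21.4−3940×5.81)/0.46 = -22400 J.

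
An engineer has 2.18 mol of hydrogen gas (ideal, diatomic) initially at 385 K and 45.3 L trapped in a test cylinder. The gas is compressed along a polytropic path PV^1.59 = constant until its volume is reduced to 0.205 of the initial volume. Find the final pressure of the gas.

P₁ = nRT₁/V₁ = 2.18×8.314×385/45.3 = 154 kPa.
Polytropic n=1.59: T₂ = T₁(V₁/V₂)^(n−1) = 385×(4.88)^0.59 = 981 K; P₂ = P₁(V₁/V₂)^n = 1910 kPa.

1910 kPa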